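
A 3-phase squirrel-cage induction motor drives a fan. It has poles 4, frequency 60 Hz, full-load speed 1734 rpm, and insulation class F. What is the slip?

3.67 %

n_s = 120f/p = 120×60/4 = 1800 rpm
s = (n_s − n)/n_s = (1800 − 1734)/1800 = 0.0367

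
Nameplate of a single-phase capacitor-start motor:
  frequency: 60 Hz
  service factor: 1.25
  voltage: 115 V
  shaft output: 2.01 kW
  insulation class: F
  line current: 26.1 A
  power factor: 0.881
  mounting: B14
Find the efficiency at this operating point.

76.0 %

P_out = 2.01 kW = 2010 W
P_in = V·I·cosφ = 115 × 26.1 × 0.881 = 2644 W
η = P_out / P_in = 2010 / 2644 = 0.760 = 76.0%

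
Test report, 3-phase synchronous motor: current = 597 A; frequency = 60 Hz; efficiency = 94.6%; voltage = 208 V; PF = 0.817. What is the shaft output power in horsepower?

P_in = √3·V·I·cosφ = 1.732 × 208 × 597 × 0.817 = 175715 W
P_out = η·P_in = 0.946 × 175715 = 166226 W
= 166226/746 = 223 HP

223 HP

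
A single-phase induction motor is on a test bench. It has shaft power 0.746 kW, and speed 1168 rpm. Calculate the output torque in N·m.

ω = 2π × 1168/60 = 122.3 rad/s
τ = P/ω = 746/122.3 = 6.1 N·m

6.1 N·m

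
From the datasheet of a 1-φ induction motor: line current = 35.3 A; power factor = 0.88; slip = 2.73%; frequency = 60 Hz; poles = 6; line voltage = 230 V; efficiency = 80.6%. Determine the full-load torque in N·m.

P_in = V·I·cosφ = 230 × 35.3 × 0.88 = 7145 W
P_out = η·P_in = 0.806 × 7145 = 5759 W
n_s = 120×60/6 = 1200 rpm; n = 1200×(1−0.0273) = 1167 rpm
ω = 2π×1167/60 = 122.2 rad/s
τ = P_out/ω = 5759/122.2 = 47.1 N·m

47.1 N·m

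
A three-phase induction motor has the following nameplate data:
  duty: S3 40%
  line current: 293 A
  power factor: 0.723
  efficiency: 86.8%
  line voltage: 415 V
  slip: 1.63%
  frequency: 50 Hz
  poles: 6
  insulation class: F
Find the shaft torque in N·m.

P_in = √3·V·I·cosφ = 1.732 × 415 × 293 × 0.723 = 152266 W
P_out = η·P_in = 0.868 × 152266 = 132167 W
n_s = 120×50/6 = 1000 rpm; n = 1000×(1−0.0163) = 984 rpm
ω = 2π×984/60 = 103 rad/s
τ = P_out/ω = 132167/103 = 1280 N·m

1280 N·m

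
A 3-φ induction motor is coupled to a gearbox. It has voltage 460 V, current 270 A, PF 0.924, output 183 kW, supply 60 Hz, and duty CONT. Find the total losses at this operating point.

P_in = √3·V·I·cosφ = 1.732×460×270×0.924 = 198766 W
P_out = 183000 W
Losses = P_in − P_out = 198766 − 183000 = 15766 W

15800 W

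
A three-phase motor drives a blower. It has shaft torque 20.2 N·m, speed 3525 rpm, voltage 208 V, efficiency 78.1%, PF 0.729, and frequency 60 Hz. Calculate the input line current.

ω = 2π×3525/60 = 369.1 rad/s; P_out = τω = 20.2 × 369.1 = 7456 W
P_in = P_out / η = 7456 / 0.781 = 9547 W
I_L = P_in / (√3·V_L·cosφ) = 9547 / (1.732 × 208 × 0.729) = 36.4 A

36.4 A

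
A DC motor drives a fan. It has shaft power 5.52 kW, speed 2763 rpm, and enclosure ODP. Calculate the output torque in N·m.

19.1 N·m

ω = 2π × 2763/60 = 289.3 rad/s
τ = P/ω = 5520/289.3 = 19.1 N·m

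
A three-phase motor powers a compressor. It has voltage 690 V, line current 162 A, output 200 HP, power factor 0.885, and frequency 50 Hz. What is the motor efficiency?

P_out = 200 × 746 = 149200 W
P_in = √3·V_L·I_L·cosφ = 1.732 × 690 × 162 × 0.885 = 171339 W
η = P_out / P_in = 149200 / 171339 = 0.871 = 87.1%

87.1 %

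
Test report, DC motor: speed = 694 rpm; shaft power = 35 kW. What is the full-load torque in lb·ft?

ω = 2π × 694/60 = 72.68 rad/s
τ = P/ω = 35000/72.68 = 481.6 N·m
In lb·ft: 481.6/1.356 = 355 lb·ft

355 lb·ft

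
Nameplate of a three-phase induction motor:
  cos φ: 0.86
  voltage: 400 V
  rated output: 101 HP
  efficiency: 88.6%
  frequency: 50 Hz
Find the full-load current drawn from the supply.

P_out = 101 × 746 = 75346 W
P_in = P_out / η = 75346 / 0.886 = 85041 W
I_L = P_in / (√3·V_L·cosφ) = 85041 / (1.732 × 400 × 0.86) = 143 A

143 A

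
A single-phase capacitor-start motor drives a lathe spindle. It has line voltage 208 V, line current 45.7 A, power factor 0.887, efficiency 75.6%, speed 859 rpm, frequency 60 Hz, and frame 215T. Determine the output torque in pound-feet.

P_in = V·I·cosφ = 208 × 45.7 × 0.887 = 8431 W
P_out = η·P_in = 0.756 × 8431 = 6374 W
n = 859 rpm
ω = 2π×859/60 = 89.95 rad/s
τ = P_out/ω = 6374/89.95 = 70.86 N·m
In lb·ft: 70.86/1.356 = 52.3 lb·ft

52.3 lb·ft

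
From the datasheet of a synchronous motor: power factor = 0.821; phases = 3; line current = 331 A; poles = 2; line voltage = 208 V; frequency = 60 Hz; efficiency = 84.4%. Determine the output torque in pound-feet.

162 lb·ft

P_in = √3·V·I·cosφ = 1.732 × 208 × 331 × 0.821 = 97900 W
P_out = η·P_in = 0.844 × 97900 = 82628 W
n = n_s = 120×60/2 = 3600 rpm (synchronous)
ω = 2π×3600/60 = 377 rad/s
τ = P_out/ω = 82628/377 = 219.2 N·m
In lb·ft: 219.2/1.356 = 162 lb·ft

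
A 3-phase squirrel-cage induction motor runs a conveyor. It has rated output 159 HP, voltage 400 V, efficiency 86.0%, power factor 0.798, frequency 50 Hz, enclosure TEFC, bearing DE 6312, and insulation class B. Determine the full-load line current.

P_out = 159 × 746 = 118614 W
P_in = P_out / η = 118614 / 0.860 = 137923 W
I_L = P_in / (√3·V_L·cosφ) = 137923 / (1.732 × 400 × 0.798) = 249 A

249 A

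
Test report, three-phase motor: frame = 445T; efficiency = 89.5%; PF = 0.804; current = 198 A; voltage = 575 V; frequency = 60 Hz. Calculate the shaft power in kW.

142 kW

P_in = √3·V·I·cosφ = 1.732 × 575 × 198 × 0.804 = 158539 W
P_out = η·P_in = 0.895 × 158539 = 141892 W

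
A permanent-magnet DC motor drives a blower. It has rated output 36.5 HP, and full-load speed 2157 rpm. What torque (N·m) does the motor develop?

P_out = 36.5 × 746 = 27229 W
ω = 2π × 2157/60 = 225.9 rad/s
τ = P_out/ω = 27229/225.9 = 121 N·m

121 N·m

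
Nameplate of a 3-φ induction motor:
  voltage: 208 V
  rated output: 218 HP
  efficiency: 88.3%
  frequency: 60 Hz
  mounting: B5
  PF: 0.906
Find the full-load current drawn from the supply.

564 A

P_out = 218 × 746 = 162628 W
P_in = P_out / η = 162628 / 0.883 = 184177 W
I_L = P_in / (√3·V_L·cosφ) = 184177 / (1.732 × 208 × 0.906) = 564 A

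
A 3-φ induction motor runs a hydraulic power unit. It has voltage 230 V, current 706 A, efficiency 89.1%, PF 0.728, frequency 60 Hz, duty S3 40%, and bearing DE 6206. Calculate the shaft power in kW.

P_in = √3·V·I·cosφ = 1.732 × 230 × 706 × 0.728 = 204744 W
P_out = η·P_in = 0.891 × 204744 = 182427 W

182 kW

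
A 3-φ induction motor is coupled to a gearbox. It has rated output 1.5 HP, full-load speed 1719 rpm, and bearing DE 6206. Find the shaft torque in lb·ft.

4.58 lb·ft

P_out = 1.5 × 746 = 1119 W
ω = 2π × 1719/60 = 180 rad/s
τ = P_out/ω = 1119/180 = 6.217 N·m
In lb·ft: 6.217/1.356 = 4.58 lb·ft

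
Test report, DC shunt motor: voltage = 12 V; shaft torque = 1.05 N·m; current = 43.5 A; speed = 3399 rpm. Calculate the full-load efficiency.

ω = 2π × 3399/60 = 355.9 rad/s; P_out = τω = 1.05 × 355.9 = 374 W
P_in = V·I = 12 × 43.5 = 522 W
η = P_out / P_in = 374 / 522 = 0.716 = 71.6%

71.6 %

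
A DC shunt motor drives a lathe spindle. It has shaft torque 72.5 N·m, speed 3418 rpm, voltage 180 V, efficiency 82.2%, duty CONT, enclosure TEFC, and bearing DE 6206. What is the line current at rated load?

175 A

ω = 2π×3418/60 = 357.9 rad/s; P_out = τω = 72.5 × 357.9 = 25948 W
P_in = P_out / η = 25948 / 0.822 = 31567 W
I = P_in / V = 31567 / 180 = 175 A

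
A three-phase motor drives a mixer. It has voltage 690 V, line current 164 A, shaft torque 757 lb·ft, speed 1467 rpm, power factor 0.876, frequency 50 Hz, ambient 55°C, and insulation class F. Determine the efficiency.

91.8 %

τ = 757 lb·ft × 1.356 = 1026 N·m
ω = 2π × 1467/60 = 153.6 rad/s; P_out = τω = 1026 × 153.6 = 157594 W
P_in = √3·V_L·I_L·cosφ = 1.732 × 690 × 164 × 0.876 = 171690 W
η = P_out / P_in = 157594 / 171690 = 0.918 = 91.8%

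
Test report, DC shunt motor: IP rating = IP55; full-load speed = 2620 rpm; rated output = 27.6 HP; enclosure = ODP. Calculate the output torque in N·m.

P_out = 27.6 × 746 = 20590 W
ω = 2π × 2620/60 = 274.4 rad/s
τ = P_out/ω = 20590/274.4 = 75 N·m

75 N·m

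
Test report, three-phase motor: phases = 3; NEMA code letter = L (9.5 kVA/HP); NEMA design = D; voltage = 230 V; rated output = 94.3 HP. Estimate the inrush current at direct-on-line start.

2250 A

S_LR = 9.5 × 94.3 = 895.85 kVA
I_LR = S_LR/(√3·V_L) = 895850/(1.732×230) = 2250 A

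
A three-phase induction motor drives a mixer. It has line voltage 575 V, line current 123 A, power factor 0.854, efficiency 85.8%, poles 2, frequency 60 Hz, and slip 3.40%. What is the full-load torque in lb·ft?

P_in = √3·V·I·cosφ = 1.732 × 575 × 123 × 0.854 = 104611 W
P_out = η·P_in = 0.858 × 104611 = 89756 W
n_s = 120×60/2 = 3600 rpm; n = 3600×(1−0.034) = 3478 rpm
ω = 2π×3478/60 = 364.2 rad/s
τ = P_out/ω = 89756/364.2 = 246.4 N·m
In lb·ft: 246.4/1.356 = 182 lb·ft

182 lb·ft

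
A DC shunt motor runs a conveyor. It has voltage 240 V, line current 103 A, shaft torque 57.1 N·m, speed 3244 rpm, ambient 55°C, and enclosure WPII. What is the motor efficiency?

ω = 2π × 3244/60 = 339.7 rad/s; P_out = τω = 57.1 × 339.7 = 19397 W
P_in = V·I = 240 × 103 = 24720 W
η = P_out / P_in = 19397 / 24720 = 0.785 = 78.5%

78.5 %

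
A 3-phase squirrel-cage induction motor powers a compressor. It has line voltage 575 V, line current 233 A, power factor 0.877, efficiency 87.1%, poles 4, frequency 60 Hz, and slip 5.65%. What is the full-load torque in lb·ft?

735 lb·ft

P_in = √3·V·I·cosφ = 1.732 × 575 × 233 × 0.877 = 203503 W
P_out = η·P_in = 0.871 × 203503 = 177251 W
n_s = 120×60/4 = 1800 rpm; n = 1800×(1−0.0565) = 1698 rpm
ω = 2π×1698/60 = 177.8 rad/s
τ = P_out/ω = 177251/177.8 = 996.9 N·m
In lb·ft: 996.9/1.356 = 735 lb·ft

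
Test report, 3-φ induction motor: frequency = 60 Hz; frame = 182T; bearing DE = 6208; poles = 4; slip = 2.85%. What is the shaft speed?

1749 rpm

n_s = 120f/p = 120×60/4 = 1800 rpm
n = n_s(1 − s) = 1800 × (1 − 0.0285) = 1749 rpm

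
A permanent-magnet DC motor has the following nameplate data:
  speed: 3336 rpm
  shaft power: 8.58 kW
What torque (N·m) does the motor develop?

ω = 2π × 3336/60 = 349.3 rad/s
τ = P/ω = 8580/349.3 = 24.6 N·m

24.6 N·m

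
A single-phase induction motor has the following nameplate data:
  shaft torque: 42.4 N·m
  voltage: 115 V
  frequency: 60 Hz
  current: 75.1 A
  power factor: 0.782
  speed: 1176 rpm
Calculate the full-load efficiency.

77.3 %

ω = 2π × 1176/60 = 123.2 rad/s; P_out = τω = 42.4 × 123.2 = 5224 W
P_in = V·I·cosφ = 115 × 75.1 × 0.782 = 6754 W
η = P_out / P_in = 5224 / 6754 = 0.773 = 77.3%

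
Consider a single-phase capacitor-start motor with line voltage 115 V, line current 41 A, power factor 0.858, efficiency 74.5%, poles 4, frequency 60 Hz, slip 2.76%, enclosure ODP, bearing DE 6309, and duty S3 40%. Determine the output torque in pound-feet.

P_in = V·I·cosφ = 115 × 41 × 0.858 = 4045 W
P_out = η·P_in = 0.745 × 4045 = 3014 W
n_s = 120×60/4 = 1800 rpm; n = 1800×(1−0.0276) = 1750 rpm
ω = 2π×1750/60 = 183.3 rad/s
τ = P_out/ω = 3014/183.3 = 16.44 N·m
In lb·ft: 16.44/1.356 = 12.1 lb·ft

12.1 lb·ft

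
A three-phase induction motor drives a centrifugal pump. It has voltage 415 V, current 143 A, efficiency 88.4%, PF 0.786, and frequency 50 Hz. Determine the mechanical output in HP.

95.7 HP

P_in = √3·V·I·cosφ = 1.732 × 415 × 143 × 0.786 = 80789 W
P_out = η·P_in = 0.884 × 80789 = 71417 W
= 71417/746 = 95.7 HP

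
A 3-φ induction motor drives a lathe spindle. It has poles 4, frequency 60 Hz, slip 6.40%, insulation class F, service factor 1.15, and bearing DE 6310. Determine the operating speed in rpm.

n_s = 120f/p = 120×60/4 = 1800 rpm
n = n_s(1 − s) = 1800 × (1 − 0.064) = 1685 rpm

1685 rpm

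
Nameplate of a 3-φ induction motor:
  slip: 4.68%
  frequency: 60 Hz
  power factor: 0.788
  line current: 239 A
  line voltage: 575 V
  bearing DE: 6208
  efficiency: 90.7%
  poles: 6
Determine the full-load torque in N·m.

P_in = √3·V·I·cosφ = 1.732 × 575 × 239 × 0.788 = 187560 W
P_out = η·P_in = 0.907 × 187560 = 170117 W
n_s = 120×60/6 = 1200 rpm; n = 1200×(1−0.0468) = 1144 rpm
ω = 2π×1144/60 = 119.8 rad/s
τ = P_out/ω = 170117/119.8 = 1420 N·m

1420 N·m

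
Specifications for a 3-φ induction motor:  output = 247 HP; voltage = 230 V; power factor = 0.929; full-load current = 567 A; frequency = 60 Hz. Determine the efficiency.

87.8 %

P_out = 247 × 746 = 184262 W
P_in = √3·V_L·I_L·cosφ = 1.732 × 230 × 567 × 0.929 = 209833 W
η = P_out / P_in = 184262 / 209833 = 0.878 = 87.8%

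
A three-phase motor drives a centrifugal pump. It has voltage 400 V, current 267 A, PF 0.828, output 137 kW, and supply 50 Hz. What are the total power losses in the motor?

16.2 kW

P_in = √3·V·I·cosφ = 1.732×400×267×0.828 = 153161 W
P_out = 137000 W
Losses = P_in − P_out = 153161 − 137000 = 16161 W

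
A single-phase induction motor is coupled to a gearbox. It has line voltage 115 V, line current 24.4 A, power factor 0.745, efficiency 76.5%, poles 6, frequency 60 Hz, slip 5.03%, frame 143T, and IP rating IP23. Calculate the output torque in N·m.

P_in = V·I·cosφ = 115 × 24.4 × 0.745 = 2090 W
P_out = η·P_in = 0.765 × 2090 = 1599 W
n_s = 120×60/6 = 1200 rpm; n = 1200×(1−0.0503) = 1140 rpm
ω = 2π×1140/60 = 119.4 rad/s
τ = P_out/ω = 1599/119.4 = 13.4 N·m

13.4 N·m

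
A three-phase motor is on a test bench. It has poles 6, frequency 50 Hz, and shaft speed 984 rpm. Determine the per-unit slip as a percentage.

n_s = 120f/p = 120×50/6 = 1000 rpm
s = (n_s − n)/n_s = (1000 − 984)/1000 = 0.0160

1.60 %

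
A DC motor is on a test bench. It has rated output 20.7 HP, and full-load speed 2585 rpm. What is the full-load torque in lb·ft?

42.1 lb·ft

P_out = 20.7 × 746 = 15442 W
ω = 2π × 2585/60 = 270.7 rad/s
τ = P_out/ω = 15442/270.7 = 57.04 N·m
In lb·ft: 57.04/1.356 = 42.1 lb·ft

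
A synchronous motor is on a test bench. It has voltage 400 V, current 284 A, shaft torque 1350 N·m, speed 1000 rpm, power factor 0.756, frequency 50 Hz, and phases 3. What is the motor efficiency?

95.0 %

ω = 2π × 1000/60 = 104.7 rad/s; P_out = τω = 1350 × 104.7 = 141345 W
P_in = √3·V_L·I_L·cosφ = 1.732 × 400 × 284 × 0.756 = 148747 W
η = P_out / P_in = 141345 / 148747 = 0.950 = 95.0%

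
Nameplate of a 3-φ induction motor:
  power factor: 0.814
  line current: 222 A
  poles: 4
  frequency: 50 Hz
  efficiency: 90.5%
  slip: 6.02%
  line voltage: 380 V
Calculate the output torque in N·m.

729 N·m

P_in = √3·V·I·cosφ = 1.732 × 380 × 222 × 0.814 = 118935 W
P_out = η·P_in = 0.905 × 118935 = 107636 W
n_s = 120×50/4 = 1500 rpm; n = 1500×(1−0.0602) = 1410 rpm
ω = 2π×1410/60 = 147.7 rad/s
τ = P_out/ω = 107636/147.7 = 729 N·m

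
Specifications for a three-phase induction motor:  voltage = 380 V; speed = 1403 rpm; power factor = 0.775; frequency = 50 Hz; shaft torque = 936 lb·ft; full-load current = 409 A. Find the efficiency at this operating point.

τ = 936 lb·ft × 1.356 = 1269 N·m
ω = 2π × 1403/60 = 146.9 rad/s; P_out = τω = 1269 × 146.9 = 186416 W
P_in = √3·V_L·I_L·cosφ = 1.732 × 380 × 409 × 0.775 = 208620 W
η = P_out / P_in = 186416 / 208620 = 0.894 = 89.4%

89.4 %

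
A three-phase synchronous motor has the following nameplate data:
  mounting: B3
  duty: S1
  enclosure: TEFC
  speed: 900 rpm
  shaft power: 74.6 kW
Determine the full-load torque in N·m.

792 N·m

ω = 2π × 900/60 = 94.25 rad/s
τ = P/ω = 74600/94.25 = 792 N·m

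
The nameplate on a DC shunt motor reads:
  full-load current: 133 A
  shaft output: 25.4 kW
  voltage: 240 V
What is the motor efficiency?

P_out = 25.4 kW = 25400 W
P_in = V·I = 240 × 133 = 31920 W
η = P_out / P_in = 25400 / 31920 = 0.796 = 79.6%

79.6 %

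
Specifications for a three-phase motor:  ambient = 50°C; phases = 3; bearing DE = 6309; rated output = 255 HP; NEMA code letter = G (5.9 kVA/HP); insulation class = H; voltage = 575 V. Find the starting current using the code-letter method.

1510 A

S_LR = 5.9 × 255 = 1504.5 kVA
I_LR = S_LR/(√3·V_L) = 1504500/(1.732×575) = 1510 A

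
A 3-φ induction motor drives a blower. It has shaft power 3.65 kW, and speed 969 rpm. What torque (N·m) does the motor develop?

ω = 2π × 969/60 = 101.5 rad/s
τ = P/ω = 3650/101.5 = 36 N·m

36 N·m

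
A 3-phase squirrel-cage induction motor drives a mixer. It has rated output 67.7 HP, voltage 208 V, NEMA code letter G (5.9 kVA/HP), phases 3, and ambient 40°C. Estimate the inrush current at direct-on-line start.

S_LR = 5.9 × 67.7 = 399.43 kVA
I_LR = S_LR/(√3·V_L) = 399430/(1.732×208) = 1110 A

1110 A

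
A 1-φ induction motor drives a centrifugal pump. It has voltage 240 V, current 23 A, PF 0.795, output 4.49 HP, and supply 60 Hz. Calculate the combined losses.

1040 W

P_in = V·I·cosφ = 240×23×0.795 = 4388 W
P_out = 4.49×746 = 3350 W
Losses = P_in − P_out = 4388 − 3350 = 1038 W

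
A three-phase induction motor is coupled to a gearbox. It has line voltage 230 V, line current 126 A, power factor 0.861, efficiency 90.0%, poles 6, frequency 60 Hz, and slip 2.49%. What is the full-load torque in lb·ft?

P_in = √3·V·I·cosφ = 1.732 × 230 × 126 × 0.861 = 43216 W
P_out = η·P_in = 0.9 × 43216 = 38894 W
n_s = 120×60/6 = 1200 rpm; n = 1200×(1−0.0249) = 1170 rpm
ω = 2π×1170/60 = 122.5 rad/s
τ = P_out/ω = 38894/122.5 = 317.5 N·m
In lb·ft: 317.5/1.356 = 234 lb·ft

234 lb·ft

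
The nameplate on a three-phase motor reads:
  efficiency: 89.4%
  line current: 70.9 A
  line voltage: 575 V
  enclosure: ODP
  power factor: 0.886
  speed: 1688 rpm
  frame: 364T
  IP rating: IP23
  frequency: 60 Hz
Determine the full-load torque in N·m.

316 N·m

P_in = √3·V·I·cosφ = 1.732 × 575 × 70.9 × 0.886 = 62560 W
P_out = η·P_in = 0.894 × 62560 = 55929 W
n = 1688 rpm
ω = 2π×1688/60 = 176.8 rad/s
τ = P_out/ω = 55929/176.8 = 316 N·m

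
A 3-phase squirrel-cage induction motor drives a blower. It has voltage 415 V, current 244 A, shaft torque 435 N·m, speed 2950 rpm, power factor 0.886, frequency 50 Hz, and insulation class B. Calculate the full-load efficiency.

86.5 %

ω = 2π × 2950/60 = 308.9 rad/s; P_out = τω = 435 × 308.9 = 134372 W
P_in = √3·V_L·I_L·cosφ = 1.732 × 415 × 244 × 0.886 = 155389 W
η = P_out / P_in = 134372 / 155389 = 0.865 = 86.5%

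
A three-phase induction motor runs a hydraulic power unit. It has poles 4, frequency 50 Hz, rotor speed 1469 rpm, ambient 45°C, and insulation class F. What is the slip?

2.07 %

n_s = 120f/p = 120×50/4 = 1500 rpm
s = (n_s − n)/n_s = (1500 − 1469)/1500 = 0.0207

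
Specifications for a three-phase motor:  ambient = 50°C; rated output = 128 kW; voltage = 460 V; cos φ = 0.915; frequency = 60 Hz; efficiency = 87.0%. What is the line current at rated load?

202 A

P_out = 128 kW = 128000 W
P_in = P_out / η = 128000 / 0.870 = 147126 W
I_L = P_in / (√3·V_L·cosφ) = 147126 / (1.732 × 460 × 0.915) = 202 A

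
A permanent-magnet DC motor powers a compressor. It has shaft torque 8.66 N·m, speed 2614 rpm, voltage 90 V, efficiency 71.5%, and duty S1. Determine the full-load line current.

36.8 A

ω = 2π×2614/60 = 273.7 rad/s; P_out = τω = 8.66 × 273.7 = 2370 W
P_in = P_out / η = 2370 / 0.715 = 3315 W
I = P_in / V = 3315 / 90 = 36.8 A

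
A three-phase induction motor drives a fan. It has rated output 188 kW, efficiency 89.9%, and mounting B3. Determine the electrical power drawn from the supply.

P_out = 188000 W
P_in = P_out/η = 188000/0.899 = 209121 W = 209 kW

209 kW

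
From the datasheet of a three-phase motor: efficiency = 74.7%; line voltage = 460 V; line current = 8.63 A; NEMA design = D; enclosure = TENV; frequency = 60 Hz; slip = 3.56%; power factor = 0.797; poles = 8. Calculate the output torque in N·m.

45 N·m

P_in = √3·V·I·cosφ = 1.732 × 460 × 8.63 × 0.797 = 5480 W
P_out = η·P_in = 0.747 × 5480 = 4094 W
n_s = 120×60/8 = 900 rpm; n = 900×(1−0.0356) = 868 rpm
ω = 2π×868/60 = 90.9 rad/s
τ = P_out/ω = 4094/90.9 = 45 N·m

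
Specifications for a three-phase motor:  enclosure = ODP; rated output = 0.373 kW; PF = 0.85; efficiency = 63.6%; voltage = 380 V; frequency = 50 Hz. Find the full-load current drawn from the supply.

P_out = 0.373 kW = 373 W
P_in = P_out / η = 373 / 0.636 = 586 W
I_L = P_in / (√3·V_L·cosφ) = 586 / (1.732 × 380 × 0.85) = 1.05 A

1.05 A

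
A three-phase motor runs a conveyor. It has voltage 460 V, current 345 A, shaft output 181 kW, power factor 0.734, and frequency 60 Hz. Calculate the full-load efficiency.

P_out = 181 kW = 181000 W
P_in = √3·V_L·I_L·cosφ = 1.732 × 460 × 345 × 0.734 = 201753 W
η = P_out / P_in = 181000 / 201753 = 0.897 = 89.7%

89.7 %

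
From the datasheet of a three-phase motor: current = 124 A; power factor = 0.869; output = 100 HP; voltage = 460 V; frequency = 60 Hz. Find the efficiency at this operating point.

86.9 %

P_out = 100 × 746 = 74600 W
P_in = √3·V_L·I_L·cosφ = 1.732 × 460 × 124 × 0.869 = 85851 W
η = P_out / P_in = 74600 / 85851 = 0.869 = 86.9%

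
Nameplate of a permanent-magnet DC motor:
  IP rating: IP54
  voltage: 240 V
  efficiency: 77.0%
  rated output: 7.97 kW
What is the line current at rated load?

P_out = 7.97 kW = 7970 W
P_in = P_out / η = 7970 / 0.770 = 10351 W
I = P_in / V = 10351 / 240 = 43.1 A

43.1 A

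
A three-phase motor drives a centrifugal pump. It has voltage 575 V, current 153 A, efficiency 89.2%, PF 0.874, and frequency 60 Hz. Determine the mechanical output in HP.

P_in = √3·V·I·cosφ = 1.732 × 575 × 153 × 0.874 = 133174 W
P_out = η·P_in = 0.892 × 133174 = 118791 W
= 118791/746 = 159 HP

159 HP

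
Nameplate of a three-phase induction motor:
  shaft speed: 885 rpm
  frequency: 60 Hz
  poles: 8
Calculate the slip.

n_s = 120f/p = 120×60/8 = 900 rpm
s = (n_s − n)/n_s = (900 − 885)/900 = 0.0167

1.67 %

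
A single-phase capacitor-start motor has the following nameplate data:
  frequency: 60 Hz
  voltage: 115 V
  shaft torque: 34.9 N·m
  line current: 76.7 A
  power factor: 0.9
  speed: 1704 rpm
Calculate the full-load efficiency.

78.4 %

ω = 2π × 1704/60 = 178.4 rad/s; P_out = τω = 34.9 × 178.4 = 6226 W
P_in = V·I·cosφ = 115 × 76.7 × 0.9 = 7938 W
η = P_out / P_in = 6226 / 7938 = 0.784 = 78.4%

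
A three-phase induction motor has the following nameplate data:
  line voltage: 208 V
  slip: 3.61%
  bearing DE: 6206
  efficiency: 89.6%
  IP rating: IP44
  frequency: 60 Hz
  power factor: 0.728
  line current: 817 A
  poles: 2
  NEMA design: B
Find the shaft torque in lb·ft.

390 lb·ft

P_in = √3·V·I·cosφ = 1.732 × 208 × 817 × 0.728 = 214272 W
P_out = η·P_in = 0.896 × 214272 = 191988 W
n_s = 120×60/2 = 3600 rpm; n = 3600×(1−0.0361) = 3470 rpm
ω = 2π×3470/60 = 363.4 rad/s
τ = P_out/ω = 191988/363.4 = 528.3 N·m
In lb·ft: 528.3/1.356 = 390 lb·ft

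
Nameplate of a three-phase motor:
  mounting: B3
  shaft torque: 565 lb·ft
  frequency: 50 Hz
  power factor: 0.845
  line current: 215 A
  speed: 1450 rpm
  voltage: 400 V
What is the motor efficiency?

92.4 %

τ = 565 lb·ft × 1.356 = 766.1 N·m
ω = 2π × 1450/60 = 151.8 rad/s; P_out = τω = 766.1 × 151.8 = 116294 W
P_in = √3·V_L·I_L·cosφ = 1.732 × 400 × 215 × 0.845 = 125864 W
η = P_out / P_in = 116294 / 125864 = 0.924 = 92.4%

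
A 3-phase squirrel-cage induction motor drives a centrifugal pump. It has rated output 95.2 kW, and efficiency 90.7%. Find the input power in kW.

P_out = 95200 W
P_in = P_out/η = 95200/0.907 = 104961 W = 105 kW

105 kW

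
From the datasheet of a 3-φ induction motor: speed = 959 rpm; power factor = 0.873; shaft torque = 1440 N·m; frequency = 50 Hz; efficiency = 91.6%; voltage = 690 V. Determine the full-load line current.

151 A

ω = 2π×959/60 = 100.4 rad/s; P_out = τω = 1440 × 100.4 = 144576 W
P_in = P_out / η = 144576 / 0.916 = 157834 W
I_L = P_in / (√3·V_L·cosφ) = 157834 / (1.732 × 690 × 0.873) = 151 A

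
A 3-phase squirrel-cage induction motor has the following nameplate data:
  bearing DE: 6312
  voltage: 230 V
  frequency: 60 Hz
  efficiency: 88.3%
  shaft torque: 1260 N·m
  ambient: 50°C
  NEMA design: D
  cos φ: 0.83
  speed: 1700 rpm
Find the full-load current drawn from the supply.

ω = 2π×1700/60 = 178 rad/s; P_out = τω = 1260 × 178 = 224280 W
P_in = P_out / η = 224280 / 0.883 = 253998 W
I_L = P_in / (√3·V_L·cosφ) = 253998 / (1.732 × 230 × 0.83) = 768 A

768 A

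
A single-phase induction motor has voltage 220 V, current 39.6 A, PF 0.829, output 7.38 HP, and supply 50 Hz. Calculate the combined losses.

P_in = V·I·cosφ = 220×39.6×0.829 = 7222 W
P_out = 7.38×746 = 5505 W
Losses = P_in − P_out = 7222 − 5505 = 1717 W

1720 W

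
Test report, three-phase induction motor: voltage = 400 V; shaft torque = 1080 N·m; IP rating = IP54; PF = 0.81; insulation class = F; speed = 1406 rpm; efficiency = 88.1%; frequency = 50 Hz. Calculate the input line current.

ω = 2π×1406/60 = 147.2 rad/s; P_out = τω = 1080 × 147.2 = 158976 W
P_in = P_out / η = 158976 / 0.881 = 180449 W
I_L = P_in / (√3·V_L·cosφ) = 180449 / (1.732 × 400 × 0.81) = 322 A

322 A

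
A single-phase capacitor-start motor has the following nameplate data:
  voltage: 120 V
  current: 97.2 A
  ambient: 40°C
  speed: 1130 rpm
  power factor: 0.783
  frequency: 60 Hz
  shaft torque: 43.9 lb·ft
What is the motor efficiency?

77.1 %

τ = 43.9 lb·ft × 1.356 = 59.53 N·m
ω = 2π × 1130/60 = 118.3 rad/s; P_out = τω = 59.53 × 118.3 = 7042 W
P_in = V·I·cosφ = 120 × 97.2 × 0.783 = 9133 W
η = P_out / P_in = 7042 / 9133 = 0.771 = 77.1%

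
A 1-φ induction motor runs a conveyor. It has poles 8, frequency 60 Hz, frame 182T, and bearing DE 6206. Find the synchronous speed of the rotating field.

n_s = 120f/p = 120×60/8 = 900 rpm

900 rpm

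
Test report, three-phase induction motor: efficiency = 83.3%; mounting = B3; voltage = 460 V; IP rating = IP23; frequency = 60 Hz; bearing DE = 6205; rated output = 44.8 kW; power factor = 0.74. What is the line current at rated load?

91.2 A

P_out = 44.8 kW = 44800 W
P_in = P_out / η = 44800 / 0.833 = 53782 W
I_L = P_in / (√3·V_L·cosφ) = 53782 / (1.732 × 460 × 0.74) = 91.2 A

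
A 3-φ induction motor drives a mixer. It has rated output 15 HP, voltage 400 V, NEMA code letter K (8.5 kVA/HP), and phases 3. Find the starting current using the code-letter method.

184 A

S_LR = 8.5 × 15 = 127.5 kVA
I_LR = S_LR/(√3·V_L) = 127500/(1.732×400) = 184 A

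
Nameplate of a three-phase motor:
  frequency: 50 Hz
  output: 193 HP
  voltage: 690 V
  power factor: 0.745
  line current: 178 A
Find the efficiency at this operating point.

P_out = 193 × 746 = 143978 W
P_in = √3·V_L·I_L·cosφ = 1.732 × 690 × 178 × 0.745 = 158480 W
η = P_out / P_in = 143978 / 158480 = 0.908 = 90.8%

90.8 %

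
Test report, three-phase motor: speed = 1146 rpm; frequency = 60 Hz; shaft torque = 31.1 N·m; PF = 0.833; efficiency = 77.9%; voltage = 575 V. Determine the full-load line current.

ω = 2π×1146/60 = 120 rad/s; P_out = τω = 31.1 × 120 = 3732 W
P_in = P_out / η = 3732 / 0.779 = 4791 W
I_L = P_in / (√3·V_L·cosφ) = 4791 / (1.732 × 575 × 0.833) = 5.78 A

5.78 A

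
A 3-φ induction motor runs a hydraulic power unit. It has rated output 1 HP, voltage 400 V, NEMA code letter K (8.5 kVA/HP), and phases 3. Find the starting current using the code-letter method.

12.3 A

S_LR = 8.5 × 1 = 8.5 kVA
I_LR = S_LR/(√3·V_L) = 8500/(1.732×400) = 12.3 A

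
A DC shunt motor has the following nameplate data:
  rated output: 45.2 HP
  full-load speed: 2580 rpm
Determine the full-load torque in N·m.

125 N·m

P_out = 45.2 × 746 = 33719 W
ω = 2π × 2580/60 = 270.2 rad/s
τ = P_out/ω = 33719/270.2 = 125 N·m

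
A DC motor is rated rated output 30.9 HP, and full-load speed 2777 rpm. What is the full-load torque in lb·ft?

P_out = 30.9 × 746 = 23051 W
ω = 2π × 2777/60 = 290.8 rad/s
τ = P_out/ω = 23051/290.8 = 79.27 N·m
In lb·ft: 79.27/1.356 = 58.5 lb·ft

58.5 lb·ft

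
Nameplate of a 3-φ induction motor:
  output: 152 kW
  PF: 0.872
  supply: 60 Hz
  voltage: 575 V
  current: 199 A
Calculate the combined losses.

20800 W

P_in = √3·V·I·cosφ = 1.732×575×199×0.872 = 172817 W
P_out = 152000 W
Losses = P_in − P_out = 172817 − 152000 = 20817 W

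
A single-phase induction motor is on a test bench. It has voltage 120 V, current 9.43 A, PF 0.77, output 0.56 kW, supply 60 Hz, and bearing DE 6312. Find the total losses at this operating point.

P_in = V·I·cosφ = 120×9.43×0.77 = 871 W
P_out = 560 W
Losses = P_in − P_out = 871 − 560 = 311 W

311 W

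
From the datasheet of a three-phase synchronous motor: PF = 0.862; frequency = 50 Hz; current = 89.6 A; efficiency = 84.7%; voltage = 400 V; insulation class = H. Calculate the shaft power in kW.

P_in = √3·V·I·cosφ = 1.732 × 400 × 89.6 × 0.862 = 53509 W
P_out = η·P_in = 0.847 × 53509 = 45322 W

45.3 kW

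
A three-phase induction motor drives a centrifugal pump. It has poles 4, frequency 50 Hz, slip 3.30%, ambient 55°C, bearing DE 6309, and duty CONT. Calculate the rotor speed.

1450 rpm

n_s = 120f/p = 120×50/4 = 1500 rpm
n = n_s(1 − s) = 1500 × (1 − 0.033) = 1450 rpm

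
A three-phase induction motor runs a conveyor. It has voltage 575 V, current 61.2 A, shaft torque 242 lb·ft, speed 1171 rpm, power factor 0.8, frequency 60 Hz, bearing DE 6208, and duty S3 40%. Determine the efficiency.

82.5 %

τ = 242 lb·ft × 1.356 = 328.2 N·m
ω = 2π × 1171/60 = 122.6 rad/s; P_out = τω = 328.2 × 122.6 = 40237 W
P_in = √3·V_L·I_L·cosφ = 1.732 × 575 × 61.2 × 0.8 = 48759 W
η = P_out / P_in = 40237 / 48759 = 0.825 = 82.5%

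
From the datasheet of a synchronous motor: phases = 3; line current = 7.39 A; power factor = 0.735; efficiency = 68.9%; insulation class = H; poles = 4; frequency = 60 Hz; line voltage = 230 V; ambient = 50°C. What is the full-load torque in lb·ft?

5.83 lb·ft

P_in = √3·V·I·cosφ = 1.732 × 230 × 7.39 × 0.735 = 2164 W
P_out = η·P_in = 0.689 × 2164 = 1491 W
n = n_s = 120×60/4 = 1800 rpm (synchronous)
ω = 2π×1800/60 = 188.5 rad/s
τ = P_out/ω = 1491/188.5 = 7.91 N·m
In lb·ft: 7.91/1.356 = 5.83 lb·ft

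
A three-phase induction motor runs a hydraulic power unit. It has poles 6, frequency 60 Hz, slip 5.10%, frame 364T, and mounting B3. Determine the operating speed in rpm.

1139 rpm

n_s = 120f/p = 120×60/6 = 1200 rpm
n = n_s(1 − s) = 1200 × (1 − 0.051) = 1139 rpm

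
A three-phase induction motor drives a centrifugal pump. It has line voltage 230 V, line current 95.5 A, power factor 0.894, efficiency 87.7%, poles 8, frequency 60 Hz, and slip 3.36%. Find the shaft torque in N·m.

P_in = √3·V·I·cosφ = 1.732 × 230 × 95.5 × 0.894 = 34011 W
P_out = η·P_in = 0.877 × 34011 = 29828 W
n_s = 120×60/8 = 900 rpm; n = 900×(1−0.0336) = 870 rpm
ω = 2π×870/60 = 91.11 rad/s
τ = P_out/ω = 29828/91.11 = 327 N·m

327 N·m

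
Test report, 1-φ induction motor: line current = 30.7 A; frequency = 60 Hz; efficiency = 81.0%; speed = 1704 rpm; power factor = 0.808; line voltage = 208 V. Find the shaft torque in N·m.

P_in = V·I·cosφ = 208 × 30.7 × 0.808 = 5160 W
P_out = η·P_in = 0.81 × 5160 = 4180 W
n = 1704 rpm
ω = 2π×1704/60 = 178.4 rad/s
τ = P_out/ω = 4180/178.4 = 23.4 N·m

23.4 N·m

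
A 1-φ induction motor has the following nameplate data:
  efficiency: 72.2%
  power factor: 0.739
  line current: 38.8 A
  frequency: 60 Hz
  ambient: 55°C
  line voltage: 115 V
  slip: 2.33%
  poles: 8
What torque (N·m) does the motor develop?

P_in = V·I·cosφ = 115 × 38.8 × 0.739 = 3297 W
P_out = η·P_in = 0.722 × 3297 = 2380 W
n_s = 120×60/8 = 900 rpm; n = 900×(1−0.0233) = 879 rpm
ω = 2π×879/60 = 92.05 rad/s
τ = P_out/ω = 2380/92.05 = 25.9 N·m

25.9 N·m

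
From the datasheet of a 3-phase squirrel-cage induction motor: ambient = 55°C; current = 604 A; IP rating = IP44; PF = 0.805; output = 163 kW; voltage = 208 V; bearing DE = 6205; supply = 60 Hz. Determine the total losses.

12.2 kW

P_in = √3·V·I·cosφ = 1.732×208×604×0.805 = 175164 W
P_out = 163000 W
Losses = P_in − P_out = 175164 − 163000 = 12164 W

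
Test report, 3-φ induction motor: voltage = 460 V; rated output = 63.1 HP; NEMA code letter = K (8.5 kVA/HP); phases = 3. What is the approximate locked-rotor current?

673 A

S_LR = 8.5 × 63.1 = 536.35 kVA
I_LR = S_LR/(√3·V_L) = 536350/(1.732×460) = 673 A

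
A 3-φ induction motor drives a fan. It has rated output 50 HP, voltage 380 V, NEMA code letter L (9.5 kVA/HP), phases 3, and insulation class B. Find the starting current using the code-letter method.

722 A

S_LR = 9.5 × 50 = 475 kVA
I_LR = S_LR/(√3·V_L) = 475000/(1.732×380) = 722 A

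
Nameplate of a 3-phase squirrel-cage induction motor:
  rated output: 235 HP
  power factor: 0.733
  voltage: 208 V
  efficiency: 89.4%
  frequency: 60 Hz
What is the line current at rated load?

P_out = 235 × 746 = 175310 W
P_in = P_out / η = 175310 / 0.894 = 196096 W
I_L = P_in / (√3·V_L·cosφ) = 196096 / (1.732 × 208 × 0.733) = 743 A

743 A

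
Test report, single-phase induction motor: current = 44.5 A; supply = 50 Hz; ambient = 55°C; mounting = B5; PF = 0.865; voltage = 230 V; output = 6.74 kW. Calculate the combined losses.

P_in = V·I·cosφ = 230×44.5×0.865 = 8853 W
P_out = 6740 W
Losses = P_in − P_out = 8853 − 6740 = 2113 W

2.11 kW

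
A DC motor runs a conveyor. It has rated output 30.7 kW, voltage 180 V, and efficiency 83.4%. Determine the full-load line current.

P_out = 30.7 kW = 30700 W
P_in = P_out / η = 30700 / 0.834 = 36811 W
I = P_in / V = 36811 / 180 = 205 A

205 A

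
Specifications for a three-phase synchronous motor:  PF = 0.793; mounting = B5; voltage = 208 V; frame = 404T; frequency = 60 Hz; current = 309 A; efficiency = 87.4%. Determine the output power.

77.2 kW

P_in = √3·V·I·cosφ = 1.732 × 208 × 309 × 0.793 = 88276 W
P_out = η·P_in = 0.874 × 88276 = 77153 W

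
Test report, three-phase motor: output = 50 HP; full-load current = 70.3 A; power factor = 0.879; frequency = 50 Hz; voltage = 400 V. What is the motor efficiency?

P_out = 50 × 746 = 37300 W
P_in = √3·V_L·I_L·cosφ = 1.732 × 400 × 70.3 × 0.879 = 42811 W
η = P_out / P_in = 37300 / 42811 = 0.871 = 87.1%

87.1 %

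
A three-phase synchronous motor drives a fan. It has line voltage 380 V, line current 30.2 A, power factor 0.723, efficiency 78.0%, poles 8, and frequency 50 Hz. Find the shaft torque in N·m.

P_in = √3·V·I·cosφ = 1.732 × 380 × 30.2 × 0.723 = 14371 W
P_out = η·P_in = 0.78 × 14371 = 11209 W
n = n_s = 120×50/8 = 750 rpm (synchronous)
ω = 2π×750/60 = 78.54 rad/s
τ = P_out/ω = 11209/78.54 = 143 N·m

143 N·m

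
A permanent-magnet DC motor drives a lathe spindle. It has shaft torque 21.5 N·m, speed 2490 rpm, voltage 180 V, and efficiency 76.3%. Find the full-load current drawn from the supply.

ω = 2π×2490/60 = 260.8 rad/s; P_out = τω = 21.5 × 260.8 = 5607 W
P_in = P_out / η = 5607 / 0.763 = 7349 W
I = P_in / V = 7349 / 180 = 40.8 A

40.8 A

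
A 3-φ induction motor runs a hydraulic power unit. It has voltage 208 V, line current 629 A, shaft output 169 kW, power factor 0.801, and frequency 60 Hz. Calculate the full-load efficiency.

P_out = 169 kW = 169000 W
P_in = √3·V_L·I_L·cosφ = 1.732 × 208 × 629 × 0.801 = 181507 W
η = P_out / P_in = 169000 / 181507 = 0.931 = 93.1%

93.1 %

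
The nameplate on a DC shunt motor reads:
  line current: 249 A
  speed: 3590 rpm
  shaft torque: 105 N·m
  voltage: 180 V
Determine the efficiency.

ω = 2π × 3590/60 = 375.9 rad/s; P_out = τω = 105 × 375.9 = 39470 W
P_in = V·I = 180 × 249 = 44820 W
η = P_out / P_in = 39470 / 44820 = 0.881 = 88.1%

88.1 %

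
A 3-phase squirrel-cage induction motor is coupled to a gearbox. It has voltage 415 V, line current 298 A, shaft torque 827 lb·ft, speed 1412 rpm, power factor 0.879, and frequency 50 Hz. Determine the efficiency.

88.1 %

τ = 827 lb·ft × 1.356 = 1121 N·m
ω = 2π × 1412/60 = 147.9 rad/s; P_out = τω = 1121 × 147.9 = 165796 W
P_in = √3·V_L·I_L·cosφ = 1.732 × 415 × 298 × 0.879 = 188279 W
η = P_out / P_in = 165796 / 188279 = 0.881 = 88.1%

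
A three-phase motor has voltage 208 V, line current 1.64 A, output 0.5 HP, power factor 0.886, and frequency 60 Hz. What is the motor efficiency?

71.3 %

P_out = 0.5 × 746 = 373 W
P_in = √3·V_L·I_L·cosφ = 1.732 × 208 × 1.64 × 0.886 = 523 W
η = P_out / P_in = 373 / 523 = 0.713 = 71.3%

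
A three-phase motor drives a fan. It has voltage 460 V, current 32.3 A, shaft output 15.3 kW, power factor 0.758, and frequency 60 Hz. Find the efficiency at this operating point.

78.4 %

P_out = 15.3 kW = 15300 W
P_in = √3·V_L·I_L·cosφ = 1.732 × 460 × 32.3 × 0.758 = 19506 W
η = P_out / P_in = 15300 / 19506 = 0.784 = 78.4%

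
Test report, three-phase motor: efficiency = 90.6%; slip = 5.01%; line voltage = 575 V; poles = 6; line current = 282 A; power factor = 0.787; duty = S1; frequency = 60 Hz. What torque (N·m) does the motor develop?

1680 N·m

P_in = √3·V·I·cosφ = 1.732 × 575 × 282 × 0.787 = 221024 W
P_out = η·P_in = 0.906 × 221024 = 200248 W
n_s = 120×60/6 = 1200 rpm; n = 1200×(1−0.0501) = 1140 rpm
ω = 2π×1140/60 = 119.4 rad/s
τ = P_out/ω = 200248/119.4 = 1680 N·m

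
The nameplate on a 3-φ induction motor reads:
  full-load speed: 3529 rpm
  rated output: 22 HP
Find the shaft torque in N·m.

P_out = 22 × 746 = 16412 W
ω = 2π × 3529/60 = 369.6 rad/s
τ = P_out/ω = 16412/369.6 = 44.4 N·m

44.4 N·m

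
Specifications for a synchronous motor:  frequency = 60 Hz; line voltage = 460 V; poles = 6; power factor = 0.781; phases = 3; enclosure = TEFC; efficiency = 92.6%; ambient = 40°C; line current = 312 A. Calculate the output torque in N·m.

1430 N·m

P_in = √3·V·I·cosφ = 1.732 × 460 × 312 × 0.781 = 194138 W
P_out = η·P_in = 0.926 × 194138 = 179772 W
n = n_s = 120×60/6 = 1200 rpm (synchronous)
ω = 2π×1200/60 = 125.7 rad/s
τ = P_out/ω = 179772/125.7 = 1430 N·m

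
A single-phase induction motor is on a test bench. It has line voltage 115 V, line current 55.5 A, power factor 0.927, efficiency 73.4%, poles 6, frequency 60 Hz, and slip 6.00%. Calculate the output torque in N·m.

36.8 N·m

P_in = V·I·cosφ = 115 × 55.5 × 0.927 = 5917 W
P_out = η·P_in = 0.734 × 5917 = 4343 W
n_s = 120×60/6 = 1200 rpm; n = 1200×(1−0.06) = 1128 rpm
ω = 2π×1128/60 = 118.1 rad/s
τ = P_out/ω = 4343/118.1 = 36.8 N·m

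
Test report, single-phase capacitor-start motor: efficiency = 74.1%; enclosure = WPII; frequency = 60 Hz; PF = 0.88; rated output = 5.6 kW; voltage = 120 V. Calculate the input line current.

71.6 A

P_out = 5.6 kW = 5600 W
P_in = P_out / η = 5600 / 0.741 = 7557 W
I = P_in / (V·cosφ) = 7557 / (120 × 0.88) = 71.6 A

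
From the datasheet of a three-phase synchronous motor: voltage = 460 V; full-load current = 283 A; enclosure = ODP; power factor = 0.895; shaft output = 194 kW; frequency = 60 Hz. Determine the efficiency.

96.1 %

P_out = 194 kW = 194000 W
P_in = √3·V_L·I_L·cosφ = 1.732 × 460 × 283 × 0.895 = 201797 W
η = P_out / P_in = 194000 / 201797 = 0.961 = 96.1%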